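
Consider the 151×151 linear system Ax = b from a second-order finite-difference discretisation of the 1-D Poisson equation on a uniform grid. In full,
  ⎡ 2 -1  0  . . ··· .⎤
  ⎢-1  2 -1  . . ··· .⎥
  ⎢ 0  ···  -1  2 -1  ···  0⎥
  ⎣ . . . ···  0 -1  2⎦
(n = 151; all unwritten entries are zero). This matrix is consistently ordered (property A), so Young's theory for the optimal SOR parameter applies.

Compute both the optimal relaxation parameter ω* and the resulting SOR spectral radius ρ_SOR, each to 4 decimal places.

spectrum of D⁻¹(L+U) = {cos(kπ/152) : 1≤k≤151}; ρ_J = cos(π/152) = 0.9998.
√(1−ρ_J²) simplifies to sin(π/152) = 0.02067.
ω* = 2/(1+0.02067) = 1.9595
At ω = 1.9595 every |λ(B_ω)| = ω−1, so ρ_SOR = 0.9595.

ω* = 1.9595, ρ_SOR = 0.9595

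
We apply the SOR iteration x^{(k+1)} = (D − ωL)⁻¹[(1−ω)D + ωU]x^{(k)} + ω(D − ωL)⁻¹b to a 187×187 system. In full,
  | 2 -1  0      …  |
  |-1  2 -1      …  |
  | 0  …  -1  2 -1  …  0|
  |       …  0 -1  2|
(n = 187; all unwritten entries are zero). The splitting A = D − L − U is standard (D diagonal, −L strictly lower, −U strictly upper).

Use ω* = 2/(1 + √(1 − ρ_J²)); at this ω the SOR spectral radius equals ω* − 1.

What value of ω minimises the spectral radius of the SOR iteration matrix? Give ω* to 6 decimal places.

ω* = 1.967130

[ρ_J] n=187: ρ(B_J) = cos(π/(n+1)) = cos(π/188) = 0.999860.
√(1 − cos²(π/188)) = sin(π/188) ≈ 0.0167098.
Young: ω* = 2/(1+√(1−ρ_J²)) = 2/(1+0.0167098) = 2/1.0167098 = 1.967130.
ρ(B_{ω*}) = ω*−1 = 0.967130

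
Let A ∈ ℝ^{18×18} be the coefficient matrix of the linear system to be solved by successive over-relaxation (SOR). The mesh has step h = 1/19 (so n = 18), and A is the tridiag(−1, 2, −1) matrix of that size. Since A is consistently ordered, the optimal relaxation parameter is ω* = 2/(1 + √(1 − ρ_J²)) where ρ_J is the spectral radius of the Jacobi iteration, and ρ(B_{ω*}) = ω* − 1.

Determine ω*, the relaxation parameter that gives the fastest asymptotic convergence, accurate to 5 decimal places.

ω* = 1.71734

n=18: λ(B_J) = 1 − λ(A)/2 = cos(kπ/19); k=1 gives ρ_J = 0.98636.
root = sin(π/19) = 0.164595  (since 1−cos² = sin²).
So ω* = 2/1.164595 = 1.71734 (Young).
ρ(B_{ω*}) = ω*−1 = 0.71734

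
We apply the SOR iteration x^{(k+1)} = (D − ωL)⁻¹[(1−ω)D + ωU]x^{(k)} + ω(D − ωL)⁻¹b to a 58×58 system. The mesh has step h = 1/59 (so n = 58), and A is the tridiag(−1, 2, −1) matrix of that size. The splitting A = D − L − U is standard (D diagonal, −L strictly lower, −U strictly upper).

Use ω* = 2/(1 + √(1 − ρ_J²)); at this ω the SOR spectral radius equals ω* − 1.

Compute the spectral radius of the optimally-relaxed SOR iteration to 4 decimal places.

B_J for the 58×58 system has eigenvalues cos(kπ/59); ρ_J = cos(π/59) = 0.9986.
√(1 − cos²(π/59)) = sin(π/59) ≈ 0.05322.
ω* = 2 / (1 + 0.05322) = 2 / 1.05322 ≈ 1.8989.
and ρ(B_{ω*}) = 1.8989 − 1 = 0.8989.

ρ_SOR = 0.8989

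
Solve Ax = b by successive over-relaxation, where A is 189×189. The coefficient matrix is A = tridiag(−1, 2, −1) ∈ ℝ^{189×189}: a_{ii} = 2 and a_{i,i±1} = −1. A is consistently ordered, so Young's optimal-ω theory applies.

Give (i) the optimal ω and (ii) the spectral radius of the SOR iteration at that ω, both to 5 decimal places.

ω* = 1.96747, ρ_SOR = 0.96747

With n=189, ρ(Jacobi) = cos(π/190) = 0.99986.
1 − cos²(π/190) = sin²(π/190) ⇒ √(1−ρ_J²) = sin(π/190) = 0.016534.
So ω* = 2/1.016534 = 1.96747 (Young).
ρ_SOR = ω* − 1 ≈ 0.96747.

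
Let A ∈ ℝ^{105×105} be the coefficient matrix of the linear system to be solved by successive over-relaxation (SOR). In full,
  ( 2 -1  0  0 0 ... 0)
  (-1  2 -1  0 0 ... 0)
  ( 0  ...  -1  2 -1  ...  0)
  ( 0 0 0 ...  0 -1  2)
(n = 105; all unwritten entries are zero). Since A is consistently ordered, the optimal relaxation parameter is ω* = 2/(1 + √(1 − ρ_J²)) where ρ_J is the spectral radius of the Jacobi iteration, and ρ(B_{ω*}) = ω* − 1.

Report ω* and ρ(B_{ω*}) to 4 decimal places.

ω* = 1.9424, ρ_SOR = 0.9424

With n=105, ρ(Jacobi) = cos(π/106) = 0.9996.
root = sin(π/106) = 0.02963  (since 1−cos² = sin²).
[ω*] 2 ÷ (1 + 0.02963) = 2 ÷ 1.02963 = 1.9424.
and ρ(B_{ω*}) = 1.9424 − 1 = 0.9424.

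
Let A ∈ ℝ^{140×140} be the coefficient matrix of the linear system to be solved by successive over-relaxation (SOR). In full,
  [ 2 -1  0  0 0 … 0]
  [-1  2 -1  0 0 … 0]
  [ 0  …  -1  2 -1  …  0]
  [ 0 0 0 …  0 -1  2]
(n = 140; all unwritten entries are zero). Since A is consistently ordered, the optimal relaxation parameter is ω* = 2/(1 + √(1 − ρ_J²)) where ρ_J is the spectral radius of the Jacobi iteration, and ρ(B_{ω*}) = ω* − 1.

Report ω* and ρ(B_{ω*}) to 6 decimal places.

ω* = 1.956413, ρ_SOR = 0.956413

[ρ_J] n=140: ρ(B_J) = cos(π/(n+1)) = cos(π/141) = 0.999752.
1 − cos²(π/141) = sin²(π/141) ⇒ √(1−ρ_J²) = sin(π/141) = 0.0222790.
ω* = 2/(1+0.0222790) = 1.956413
ρ_SOR = ω* − 1 = 1.956413 − 1 = 0.956413.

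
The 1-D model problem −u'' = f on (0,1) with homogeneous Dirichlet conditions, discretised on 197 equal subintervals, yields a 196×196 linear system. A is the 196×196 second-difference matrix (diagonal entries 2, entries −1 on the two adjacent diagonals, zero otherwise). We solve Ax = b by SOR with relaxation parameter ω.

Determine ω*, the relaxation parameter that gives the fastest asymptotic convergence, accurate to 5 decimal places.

ω* = 1.96861

spectrum of D⁻¹(L+U) = {cos(kπ/197) : 1≤k≤196}; ρ_J = cos(π/197) = 0.99987.
√(1−ρ_J²) simplifies to sin(π/197) = 0.015946.
ω* = 2 / (1 + 0.015946) = 2 / 1.015946 ≈ 1.96861.
Hence ρ(B_{ω*}) = 1.96861 − 1 = 0.96861.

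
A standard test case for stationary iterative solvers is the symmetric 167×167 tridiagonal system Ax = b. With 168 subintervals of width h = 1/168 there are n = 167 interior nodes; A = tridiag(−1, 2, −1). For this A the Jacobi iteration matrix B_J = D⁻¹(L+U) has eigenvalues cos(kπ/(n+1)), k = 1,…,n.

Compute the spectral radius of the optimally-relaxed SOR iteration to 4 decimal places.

With n=167, ρ(Jacobi) = cos(π/168) = 0.9998.
√(1−ρ_J²) = |sin(π/168)| = 0.01870
ω* = 2/(1 + 0.01870) = 2/1.01870 = 1.9633.
ρ_SOR = ω* − 1 ≈ 0.9633.

ρ_SOR = 0.9633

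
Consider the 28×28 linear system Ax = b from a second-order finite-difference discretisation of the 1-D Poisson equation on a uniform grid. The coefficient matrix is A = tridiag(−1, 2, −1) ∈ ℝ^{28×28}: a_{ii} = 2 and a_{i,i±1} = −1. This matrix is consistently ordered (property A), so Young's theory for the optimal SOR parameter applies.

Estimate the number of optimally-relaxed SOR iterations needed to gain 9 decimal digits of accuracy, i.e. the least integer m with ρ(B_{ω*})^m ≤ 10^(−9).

m = 96

With n=28, ρ(Jacobi) = cos(π/29) = 0.9941380.
√(1−ρ_J²) simplifies to sin(π/29) = 0.1081190.
[ω*] 2 ÷ (1 + 0.1081190) = 2 ÷ 1.1081190 = 1.8048603.
At ω = 1.8048603 every |λ(B_ω)| = ω−1, so ρ_SOR = 0.8048603.
9·ln10 = 20.7233; −ln(0.8048603) = 0.217087; m = ⌈20.7233/0.217087⌉ = ⌈95.461⌉ = 96.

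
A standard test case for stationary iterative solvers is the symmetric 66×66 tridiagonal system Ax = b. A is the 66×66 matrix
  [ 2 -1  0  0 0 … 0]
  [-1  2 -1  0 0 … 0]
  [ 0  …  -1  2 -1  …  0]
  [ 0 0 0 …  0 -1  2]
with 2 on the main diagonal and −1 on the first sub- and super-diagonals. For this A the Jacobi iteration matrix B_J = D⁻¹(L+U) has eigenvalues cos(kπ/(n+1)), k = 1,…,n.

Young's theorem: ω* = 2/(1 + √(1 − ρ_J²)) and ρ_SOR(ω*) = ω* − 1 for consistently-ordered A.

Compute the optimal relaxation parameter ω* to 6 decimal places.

ω* = 1.910453

[ρ_J] n=66: ρ(B_J) = cos(π/(n+1)) = cos(π/67) = 0.998901.
√(1 − cos²(π/67)) = sin(π/67) ≈ 0.0468723.
ω* = 2/(1+0.0468723) = 1.910453
and ρ(B_{ω*}) = 1.910453 − 1 = 0.910453.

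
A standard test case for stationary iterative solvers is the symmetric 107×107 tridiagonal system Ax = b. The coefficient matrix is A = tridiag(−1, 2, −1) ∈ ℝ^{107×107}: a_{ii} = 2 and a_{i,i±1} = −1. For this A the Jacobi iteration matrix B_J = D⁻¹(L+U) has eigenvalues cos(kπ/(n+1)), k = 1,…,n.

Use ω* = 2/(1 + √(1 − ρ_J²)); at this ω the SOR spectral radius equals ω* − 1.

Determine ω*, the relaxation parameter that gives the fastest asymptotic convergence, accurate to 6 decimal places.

ω* = 1.943475

spectrum of D⁻¹(L+U) = {cos(kπ/108) : 1≤k≤107}; ρ_J = cos(π/108) = 0.999577.
√(1 − cos²(π/108)) = sin(π/108) ≈ 0.0290847.
ω* = 2 / (1 + 0.0290847) = 2 / 1.0290847 ≈ 1.943475.
[ρ_SOR] ω* − 1 = 0.943475.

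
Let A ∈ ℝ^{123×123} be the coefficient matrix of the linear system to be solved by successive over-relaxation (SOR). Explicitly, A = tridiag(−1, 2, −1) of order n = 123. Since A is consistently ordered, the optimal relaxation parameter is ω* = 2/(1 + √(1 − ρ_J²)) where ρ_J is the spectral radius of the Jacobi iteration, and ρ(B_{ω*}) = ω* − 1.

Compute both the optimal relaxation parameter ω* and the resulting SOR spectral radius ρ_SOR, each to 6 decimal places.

ρ_J = max_k |cos(kπ/124)| = cos(π/124) = 0.999679
√(1−ρ_J²) = |sin(π/124)| = 0.0253327
[ω*] 2 ÷ (1 + 0.0253327) = 2 ÷ 1.0253327 = 1.950586.
ρ(B_{ω*}) = ω*−1 = 0.950586

ω* = 1.950586, ρ_SOR = 0.950586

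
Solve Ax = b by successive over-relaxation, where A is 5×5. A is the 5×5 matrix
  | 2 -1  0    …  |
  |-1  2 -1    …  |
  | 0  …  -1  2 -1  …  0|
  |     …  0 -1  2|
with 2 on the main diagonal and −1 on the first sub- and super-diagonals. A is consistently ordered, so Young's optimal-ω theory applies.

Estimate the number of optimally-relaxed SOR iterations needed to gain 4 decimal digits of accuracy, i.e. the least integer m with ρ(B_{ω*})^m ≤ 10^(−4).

½·tridiag(1,0,1) at n=5: λ_k = cos(kπ/6); max |λ| at k=1 ⇒ ρ_J = cos(π/6) ≈ 0.8660254.
1 − cos²(π/6) = sin²(π/6) ⇒ √(1−ρ_J²) = sin(π/6) = 0.5000000.
ω* = 2/(1+0.5000000) = 1.3333333
ρ_SOR = ω* − 1 ≈ 0.3333333.
Need (0.3333333)^m ≤ 10^(−4): m ≥ 4·ln10/|ln 0.3333333| = 9.21034/1.09861 = 8.384 ⇒ m = 9.

m = 9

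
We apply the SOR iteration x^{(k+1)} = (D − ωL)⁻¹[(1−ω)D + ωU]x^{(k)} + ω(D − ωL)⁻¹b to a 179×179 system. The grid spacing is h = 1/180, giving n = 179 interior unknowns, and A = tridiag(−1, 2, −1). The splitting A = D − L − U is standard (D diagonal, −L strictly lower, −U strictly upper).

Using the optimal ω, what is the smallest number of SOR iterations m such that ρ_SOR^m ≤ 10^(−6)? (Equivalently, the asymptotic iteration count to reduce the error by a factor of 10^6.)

n=179: λ(B_J) = 1 − λ(A)/2 = cos(kπ/180); k=1 gives ρ_J = 0.9998477.
root = sin(π/180) = 0.0174524  (since 1−cos² = sin²).
Young: ω* = 2/(1+√(1−ρ_J²)) = 2/(1+0.0174524) = 2/1.0174524 = 1.9656939.
Hence ρ(B_{ω*}) = 1.9656939 − 1 = 0.9656939.
(0.9656939)^m ≤ 10^{−6}  ⇒  m·ln(0.9656939) ≤ −6·ln10  ⇒  m ≥ 395.764  ⇒  m = 396

m = 396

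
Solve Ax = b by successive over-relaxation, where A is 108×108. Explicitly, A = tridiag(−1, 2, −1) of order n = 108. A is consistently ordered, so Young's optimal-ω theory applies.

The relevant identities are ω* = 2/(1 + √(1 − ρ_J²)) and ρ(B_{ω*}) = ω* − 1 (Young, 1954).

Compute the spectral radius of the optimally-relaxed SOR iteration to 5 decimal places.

ρ_SOR = 0.94398

B_J for the 108×108 system has eigenvalues cos(kπ/109); ρ_J = cos(π/109) = 0.99958.
1 − cos²(π/109) = sin²(π/109) ⇒ √(1−ρ_J²) = sin(π/109) = 0.028818.
[ω*] 2 ÷ (1 + 0.028818) = 2 ÷ 1.028818 = 1.94398.
ρ_SOR = ω* − 1 = 1.94398 − 1 = 0.94398.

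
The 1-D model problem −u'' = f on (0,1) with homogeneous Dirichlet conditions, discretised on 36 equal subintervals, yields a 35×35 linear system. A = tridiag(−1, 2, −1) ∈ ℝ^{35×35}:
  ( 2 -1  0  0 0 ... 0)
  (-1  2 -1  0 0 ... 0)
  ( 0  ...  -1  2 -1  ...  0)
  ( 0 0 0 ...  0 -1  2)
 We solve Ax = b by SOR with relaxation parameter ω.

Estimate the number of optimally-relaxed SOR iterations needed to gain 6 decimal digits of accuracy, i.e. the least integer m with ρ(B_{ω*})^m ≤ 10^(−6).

m = 80

ρ_J = max_k |cos(kπ/36)| = cos(π/36) = 0.9961947
√(1−ρ_J²) simplifies to sin(π/36) = 0.0871557.
[ω*] 2 ÷ (1 + 0.0871557) = 2 ÷ 1.0871557 = 1.8396629.
ρ_SOR = ω* − 1 ≈ 0.8396629.
Need (0.8396629)^m ≤ 10^(−6): m ≥ 6·ln10/|ln 0.8396629| = 13.8155/0.174755 = 79.056 ⇒ m = 80.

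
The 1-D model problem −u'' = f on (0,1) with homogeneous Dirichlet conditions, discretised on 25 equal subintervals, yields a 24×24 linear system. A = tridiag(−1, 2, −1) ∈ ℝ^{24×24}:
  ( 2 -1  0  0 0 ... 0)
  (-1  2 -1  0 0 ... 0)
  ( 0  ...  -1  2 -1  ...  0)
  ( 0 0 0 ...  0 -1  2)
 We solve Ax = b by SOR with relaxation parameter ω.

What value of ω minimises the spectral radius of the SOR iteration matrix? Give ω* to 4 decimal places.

ρ_J = max_k |cos(kπ/25)| = cos(π/25) = 0.9921
√(1−ρ_J²) simplifies to sin(π/25) = 0.12533.
ω* = 2/(1 + 0.12533) = 2/1.12533 = 1.7773.
Hence ρ(B_{ω*}) = 1.7773 − 1 = 0.7773.

ω* = 1.7773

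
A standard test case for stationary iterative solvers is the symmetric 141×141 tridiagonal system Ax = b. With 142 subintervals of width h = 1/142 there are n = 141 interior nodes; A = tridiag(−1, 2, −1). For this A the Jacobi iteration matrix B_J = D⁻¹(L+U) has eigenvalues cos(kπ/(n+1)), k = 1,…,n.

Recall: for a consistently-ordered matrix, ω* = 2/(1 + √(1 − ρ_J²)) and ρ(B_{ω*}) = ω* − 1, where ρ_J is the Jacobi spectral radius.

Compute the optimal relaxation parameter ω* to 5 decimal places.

ω* = 1.95671

½·tridiag(1,0,1) at n=141: λ_k = cos(kπ/142); max |λ| at k=1 ⇒ ρ_J = cos(π/142) ≈ 0.99976.
√(1−ρ_J²) simplifies to sin(π/142) = 0.022122.
ω* = 2/(1+0.022122) = 1.95671
Hence ρ(B_{ω*}) = 1.95671 − 1 = 0.95671.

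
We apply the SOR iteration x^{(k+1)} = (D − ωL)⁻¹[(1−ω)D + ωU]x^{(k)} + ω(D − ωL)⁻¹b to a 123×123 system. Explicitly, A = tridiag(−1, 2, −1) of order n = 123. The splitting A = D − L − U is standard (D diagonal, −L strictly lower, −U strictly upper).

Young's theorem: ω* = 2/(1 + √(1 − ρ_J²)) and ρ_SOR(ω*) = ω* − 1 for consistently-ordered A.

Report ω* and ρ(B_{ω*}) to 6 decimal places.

ρ_J = max_k |cos(kπ/124)| = cos(π/124) = 0.999679
1 − cos²(π/124) = sin²(π/124) ⇒ √(1−ρ_J²) = sin(π/124) = 0.0253327.
Then 2/(1+√(1−ρ_J²)) = 2/(1+0.0253327); ω* = 2/1.0253327 = 1.950586.
ρ(B_{ω*}) = ω*−1 = 0.950586

ω* = 1.950586, ρ_SOR = 0.950586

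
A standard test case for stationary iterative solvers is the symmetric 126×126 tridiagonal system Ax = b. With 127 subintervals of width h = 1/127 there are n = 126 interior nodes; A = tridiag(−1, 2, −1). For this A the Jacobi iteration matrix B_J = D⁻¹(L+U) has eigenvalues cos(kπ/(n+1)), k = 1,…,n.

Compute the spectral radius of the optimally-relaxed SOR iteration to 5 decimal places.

ρ_SOR = 0.95173

ρ_J = max_k |cos(kπ/127)| = cos(π/127) = 0.99969
√(1−ρ_J²) = |sin(π/127)| = 0.024734
[ω*] 2 ÷ (1 + 0.024734) = 2 ÷ 1.024734 = 1.95173.
ρ_SOR = ω* − 1 = 1.95173 − 1 = 0.95173.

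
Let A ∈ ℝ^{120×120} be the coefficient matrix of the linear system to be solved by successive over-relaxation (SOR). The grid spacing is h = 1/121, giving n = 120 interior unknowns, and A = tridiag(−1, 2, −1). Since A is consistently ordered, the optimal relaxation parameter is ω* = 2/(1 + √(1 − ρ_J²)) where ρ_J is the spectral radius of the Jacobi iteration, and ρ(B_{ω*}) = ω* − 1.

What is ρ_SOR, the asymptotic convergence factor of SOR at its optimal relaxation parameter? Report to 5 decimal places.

B_J for the 120×120 system has eigenvalues cos(kπ/121); ρ_J = cos(π/121) = 0.99966.
√(1 − cos²(π/121)) = sin(π/121) ≈ 0.025961.
Then 2/(1+√(1−ρ_J²)) = 2/(1+0.025961); ω* = 2/1.025961 = 1.94939.
and ρ(B_{ω*}) = 1.94939 − 1 = 0.94939.

ρ_SOR = 0.94939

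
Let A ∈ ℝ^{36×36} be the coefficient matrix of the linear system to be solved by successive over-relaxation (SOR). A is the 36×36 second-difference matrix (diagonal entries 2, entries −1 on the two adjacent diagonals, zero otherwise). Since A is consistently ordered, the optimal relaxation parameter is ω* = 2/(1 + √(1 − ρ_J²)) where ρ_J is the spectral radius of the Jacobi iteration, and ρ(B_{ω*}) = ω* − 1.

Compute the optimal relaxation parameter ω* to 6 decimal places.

ω* = 1.843648

B_J for the 36×36 system has eigenvalues cos(kπ/37); ρ_J = cos(π/37) = 0.996397.
root = sin(π/37) = 0.0848059  (since 1−cos² = sin²).
Young: ω* = 2/(1+√(1−ρ_J²)) = 2/(1+0.0848059) = 2/1.0848059 = 1.843648.
ρ(B_{ω*}) = ω*−1 = 0.843648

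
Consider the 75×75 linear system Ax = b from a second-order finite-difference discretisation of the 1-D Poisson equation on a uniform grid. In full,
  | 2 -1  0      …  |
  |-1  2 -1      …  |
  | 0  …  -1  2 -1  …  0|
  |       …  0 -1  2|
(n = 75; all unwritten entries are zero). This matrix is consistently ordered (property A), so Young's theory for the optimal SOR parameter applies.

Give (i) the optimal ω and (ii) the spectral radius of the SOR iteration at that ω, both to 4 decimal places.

B_J for the 75×75 system has eigenvalues cos(kπ/76); ρ_J = cos(π/76) = 0.9991.
√(1−ρ_J²) = |sin(π/76)| = 0.04132
Young: ω* = 2/(1+√(1−ρ_J²)) = 2/(1+0.04132) = 2/1.04132 = 1.9206.
At ω = 1.9206 every |λ(B_ω)| = ω−1, so ρ_SOR = 0.9206.

ω* = 1.9206, ρ_SOR = 0.9206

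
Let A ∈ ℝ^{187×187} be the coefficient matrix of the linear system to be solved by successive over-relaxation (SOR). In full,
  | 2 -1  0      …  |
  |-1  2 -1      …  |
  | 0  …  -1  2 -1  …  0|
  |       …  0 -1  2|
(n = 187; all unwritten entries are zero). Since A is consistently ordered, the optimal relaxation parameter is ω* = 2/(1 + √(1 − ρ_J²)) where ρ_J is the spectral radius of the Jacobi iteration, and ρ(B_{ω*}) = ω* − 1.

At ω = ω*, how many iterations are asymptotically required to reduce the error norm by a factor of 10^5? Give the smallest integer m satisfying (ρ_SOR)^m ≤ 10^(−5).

[ρ_J] n=187: ρ(B_J) = cos(π/(n+1)) = cos(π/188) = 0.9998604.
√(1−ρ_J²) = |sin(π/188)| = 0.0167098
ω* = 2/(1 + 0.0167098) = 2/1.0167098 = 1.9671297.
and ρ(B_{ω*}) = 1.9671297 − 1 = 0.9671297.
5·ln10 = 11.5129; −ln(0.9671297) = 0.0334227; m = ⌈11.5129/0.0334227⌉ = ⌈344.463⌉ = 345.

m = 345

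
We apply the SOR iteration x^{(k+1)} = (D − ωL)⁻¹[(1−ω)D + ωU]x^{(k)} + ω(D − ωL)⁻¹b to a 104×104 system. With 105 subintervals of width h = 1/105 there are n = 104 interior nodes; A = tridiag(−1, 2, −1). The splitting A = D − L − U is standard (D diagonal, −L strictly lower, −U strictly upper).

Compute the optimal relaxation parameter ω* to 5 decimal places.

ω* = 1.94191

[ρ_J] n=104: ρ(B_J) = cos(π/(n+1)) = cos(π/105) = 0.99955.
√(1 − cos²(π/105)) = sin(π/105) ≈ 0.029915.
Young: ω* = 2/(1+√(1−ρ_J²)) = 2/(1+0.029915) = 2/1.029915 = 1.94191.
ρ(B_{ω*}) = ω*−1 = 0.94191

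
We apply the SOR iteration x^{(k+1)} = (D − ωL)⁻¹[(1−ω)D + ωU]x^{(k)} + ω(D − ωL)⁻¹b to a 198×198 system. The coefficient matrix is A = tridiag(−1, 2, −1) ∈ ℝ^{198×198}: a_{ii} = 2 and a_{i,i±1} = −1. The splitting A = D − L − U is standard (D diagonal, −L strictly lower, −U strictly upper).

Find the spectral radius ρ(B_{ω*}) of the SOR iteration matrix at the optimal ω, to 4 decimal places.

n=198: λ(B_J) = 1 − λ(A)/2 = cos(kπ/199); k=1 gives ρ_J = 0.9999.
√(1−ρ_J²) simplifies to sin(π/199) = 0.01579.
Then 2/(1+√(1−ρ_J²)) = 2/(1+0.01579); ω* = 2/1.01579 = 1.9689.
At ω = 1.9689 every |λ(B_ω)| = ω−1, so ρ_SOR = 0.9689.

ρ_SOR = 0.9689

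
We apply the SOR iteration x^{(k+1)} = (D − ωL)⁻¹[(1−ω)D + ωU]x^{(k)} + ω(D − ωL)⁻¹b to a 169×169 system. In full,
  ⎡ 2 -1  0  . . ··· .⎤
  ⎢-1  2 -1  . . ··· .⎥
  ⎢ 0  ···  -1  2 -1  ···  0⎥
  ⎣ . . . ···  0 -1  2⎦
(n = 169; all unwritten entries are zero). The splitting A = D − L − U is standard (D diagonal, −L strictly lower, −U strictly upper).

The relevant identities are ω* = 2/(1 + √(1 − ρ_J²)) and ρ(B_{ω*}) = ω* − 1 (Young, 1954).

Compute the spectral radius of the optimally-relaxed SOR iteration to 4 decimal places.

ρ_SOR = 0.9637

With n=169, ρ(Jacobi) = cos(π/170) = 0.9998.
√(1 − cos²(π/170)) = sin(π/170) ≈ 0.01848.
Then 2/(1+√(1−ρ_J²)) = 2/(1+0.01848); ω* = 2/1.01848 = 1.9637.
[ρ_SOR] ω* − 1 = 0.9637.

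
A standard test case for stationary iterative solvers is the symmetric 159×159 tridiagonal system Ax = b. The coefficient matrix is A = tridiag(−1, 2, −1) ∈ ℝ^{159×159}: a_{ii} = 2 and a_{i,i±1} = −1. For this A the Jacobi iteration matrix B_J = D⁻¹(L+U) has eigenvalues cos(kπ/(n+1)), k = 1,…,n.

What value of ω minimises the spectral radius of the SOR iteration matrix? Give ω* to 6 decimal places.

ω* = 1.961489

ρ_J = max_k |cos(kπ/160)| = cos(π/160) = 0.999807
√(1 − cos²(π/160)) = sin(π/160) ≈ 0.0196337.
[ω*] 2 ÷ (1 + 0.0196337) = 2 ÷ 1.0196337 = 1.961489.
[ρ_SOR] ω* − 1 = 0.961489.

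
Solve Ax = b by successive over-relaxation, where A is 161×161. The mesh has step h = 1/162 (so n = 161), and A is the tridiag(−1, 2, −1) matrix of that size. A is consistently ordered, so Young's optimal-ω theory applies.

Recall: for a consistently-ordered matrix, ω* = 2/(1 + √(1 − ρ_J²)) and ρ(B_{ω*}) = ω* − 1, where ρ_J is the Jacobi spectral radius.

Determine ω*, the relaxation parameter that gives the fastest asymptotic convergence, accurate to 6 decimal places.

ω* = 1.961955

With n=161, ρ(Jacobi) = cos(π/162) = 0.999812.
√(1 − cos²(π/162)) = sin(π/162) ≈ 0.0193913.
ω* = 2 / (1 + 0.0193913) = 2 / 1.0193913 ≈ 1.961955.
ρ(B_{ω*}) = ω*−1 = 0.961955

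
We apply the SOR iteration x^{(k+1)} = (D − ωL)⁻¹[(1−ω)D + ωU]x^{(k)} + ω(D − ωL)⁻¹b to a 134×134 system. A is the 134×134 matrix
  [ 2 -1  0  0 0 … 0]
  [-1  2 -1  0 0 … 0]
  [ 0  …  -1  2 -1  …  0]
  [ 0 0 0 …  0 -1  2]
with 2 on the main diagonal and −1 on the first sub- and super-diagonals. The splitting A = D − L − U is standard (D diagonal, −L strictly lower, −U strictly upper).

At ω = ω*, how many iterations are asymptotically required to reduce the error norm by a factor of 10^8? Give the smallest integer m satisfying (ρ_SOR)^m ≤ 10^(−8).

m = 396

With n=134, ρ(Jacobi) = cos(π/135) = 0.9997292.
√(1−ρ_J²) simplifies to sin(π/135) = 0.0232690.
ω* = 2/(1 + 0.0232690) = 2/1.0232690 = 1.9545203.
and ρ(B_{ω*}) = 1.9545203 − 1 = 0.9545203.
ρ_SOR^m ≤ 10^(−8) ⇔ m ≥ 8·ln10/(−ln 0.9545203) = 18.4207/0.0465464 = 395.749; m = ⌈395.749⌉ = 396.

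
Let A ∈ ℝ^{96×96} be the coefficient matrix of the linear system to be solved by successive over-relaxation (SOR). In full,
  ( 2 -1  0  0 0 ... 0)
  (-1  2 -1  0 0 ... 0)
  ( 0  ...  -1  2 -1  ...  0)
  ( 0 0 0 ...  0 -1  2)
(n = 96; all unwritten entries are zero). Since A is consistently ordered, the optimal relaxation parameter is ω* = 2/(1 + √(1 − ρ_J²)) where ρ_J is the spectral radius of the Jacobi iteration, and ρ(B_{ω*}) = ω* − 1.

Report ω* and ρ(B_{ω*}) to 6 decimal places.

ω* = 1.937268, ρ_SOR = 0.937268

B_J for the 96×96 system has eigenvalues cos(kπ/97); ρ_J = cos(π/97) = 0.999476.
1 − cos²(π/97) = sin²(π/97) ⇒ √(1−ρ_J²) = sin(π/97) = 0.0323819.
Then 2/(1+√(1−ρ_J²)) = 2/(1+0.0323819); ω* = 2/1.0323819 = 1.937268.
Hence ρ(B_{ω*}) = 1.937268 − 1 = 0.937268.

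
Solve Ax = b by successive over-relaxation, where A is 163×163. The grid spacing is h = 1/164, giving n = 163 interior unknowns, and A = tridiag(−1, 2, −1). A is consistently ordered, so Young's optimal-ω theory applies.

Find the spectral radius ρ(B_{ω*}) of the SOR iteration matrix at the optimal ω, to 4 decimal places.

With n=163, ρ(Jacobi) = cos(π/164) = 0.9998.
√(1−ρ_J²) = |sin(π/164)| = 0.01915
Young: ω* = 2/(1+√(1−ρ_J²)) = 2/(1+0.01915) = 2/1.01915 = 1.9624.
ρ_SOR = ω* − 1 ≈ 0.9624.

ρ_SOR = 0.9624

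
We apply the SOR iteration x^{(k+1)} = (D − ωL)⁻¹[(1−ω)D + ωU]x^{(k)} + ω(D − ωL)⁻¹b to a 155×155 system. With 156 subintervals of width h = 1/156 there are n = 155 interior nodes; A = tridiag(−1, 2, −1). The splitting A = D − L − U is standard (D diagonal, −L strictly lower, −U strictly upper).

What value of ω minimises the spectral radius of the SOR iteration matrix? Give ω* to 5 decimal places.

ω* = 1.96052

With n=155, ρ(Jacobi) = cos(π/156) = 0.99980.
1 − cos²(π/156) = sin²(π/156) ⇒ √(1−ρ_J²) = sin(π/156) = 0.020137.
ω* = 2 / (1 + 0.020137) = 2 / 1.020137 ≈ 1.96052.
At ω = 1.96052 every |λ(B_ω)| = ω−1, so ρ_SOR = 0.96052.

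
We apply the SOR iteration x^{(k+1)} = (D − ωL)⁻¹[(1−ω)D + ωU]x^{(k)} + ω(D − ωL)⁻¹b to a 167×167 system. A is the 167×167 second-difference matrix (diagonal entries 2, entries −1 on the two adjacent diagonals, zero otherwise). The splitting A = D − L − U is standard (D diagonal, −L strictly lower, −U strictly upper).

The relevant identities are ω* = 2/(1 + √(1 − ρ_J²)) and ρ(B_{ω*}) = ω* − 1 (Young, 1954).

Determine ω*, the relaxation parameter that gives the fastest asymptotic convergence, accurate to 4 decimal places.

ρ_J = max_k |cos(kπ/168)| = cos(π/168) = 0.9998
1 − cos²(π/168) = sin²(π/168) ⇒ √(1−ρ_J²) = sin(π/168) = 0.01870.
So ω* = 2/1.01870 = 1.9633 (Young).
Hence ρ(B_{ω*}) = 1.9633 − 1 = 0.9633.

ω* = 1.9633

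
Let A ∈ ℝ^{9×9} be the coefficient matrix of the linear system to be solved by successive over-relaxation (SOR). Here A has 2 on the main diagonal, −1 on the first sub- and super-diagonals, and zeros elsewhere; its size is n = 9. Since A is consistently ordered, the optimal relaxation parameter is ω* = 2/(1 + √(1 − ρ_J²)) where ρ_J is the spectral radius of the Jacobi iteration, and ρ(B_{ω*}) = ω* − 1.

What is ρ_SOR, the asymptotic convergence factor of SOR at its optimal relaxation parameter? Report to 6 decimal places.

ρ_SOR = 0.527864

B_J for the 9×9 system has eigenvalues cos(kπ/10); ρ_J = cos(π/10) = 0.951057.
1 − cos²(π/10) = sin²(π/10) ⇒ √(1−ρ_J²) = sin(π/10) = 0.3090170.
ω* = 2/(1+0.3090170) = 1.527864
Hence ρ(B_{ω*}) = 1.527864 − 1 = 0.527864.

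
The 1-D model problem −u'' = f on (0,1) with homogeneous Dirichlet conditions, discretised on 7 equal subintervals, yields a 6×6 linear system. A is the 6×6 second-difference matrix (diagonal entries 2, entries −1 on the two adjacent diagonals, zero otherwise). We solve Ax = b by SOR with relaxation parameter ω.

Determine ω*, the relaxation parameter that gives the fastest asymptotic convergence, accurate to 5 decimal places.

With n=6, ρ(Jacobi) = cos(π/7) = 0.90097.
√(1−ρ_J²) simplifies to sin(π/7) = 0.433884.
ω* = 2 / (1 + 0.433884) = 2 / 1.433884 ≈ 1.39481.
At ω = 1.39481 every |λ(B_ω)| = ω−1, so ρ_SOR = 0.39481.

ω* = 1.39481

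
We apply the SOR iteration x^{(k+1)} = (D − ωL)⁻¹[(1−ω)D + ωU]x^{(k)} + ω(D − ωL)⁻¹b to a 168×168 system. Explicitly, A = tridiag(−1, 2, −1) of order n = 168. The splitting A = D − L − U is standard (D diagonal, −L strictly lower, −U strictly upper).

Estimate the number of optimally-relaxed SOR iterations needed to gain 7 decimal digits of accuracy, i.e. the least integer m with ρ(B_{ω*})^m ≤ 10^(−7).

ρ_J = max_k |cos(kπ/169)| = cos(π/169) = 0.9998272
1 − cos²(π/169) = sin²(π/169) ⇒ √(1−ρ_J²) = sin(π/169) = 0.0185882.
So ω* = 2/1.0185882 = 1.9635020 (Young).
Hence ρ(B_{ω*}) = 1.9635020 − 1 = 0.9635020.
(0.9635020)^m ≤ 10^{−7}  ⇒  m·ln(0.9635020) ≤ −7·ln10  ⇒  m ≥ 433.507  ⇒  m = 434

m = 434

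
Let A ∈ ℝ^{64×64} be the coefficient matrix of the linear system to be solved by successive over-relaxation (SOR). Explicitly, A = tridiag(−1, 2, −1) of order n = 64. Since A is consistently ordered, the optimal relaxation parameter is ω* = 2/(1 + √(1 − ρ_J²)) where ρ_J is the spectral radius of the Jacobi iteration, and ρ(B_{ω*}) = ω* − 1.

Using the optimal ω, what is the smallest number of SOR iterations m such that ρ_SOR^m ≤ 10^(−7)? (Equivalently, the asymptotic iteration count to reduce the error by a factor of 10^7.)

m = 167

B_J for the 64×64 system has eigenvalues cos(kπ/65); ρ_J = cos(π/65) = 0.9988322.
√(1−ρ_J²) simplifies to sin(π/65) = 0.0483134.
ω* = 2/(1+0.0483134) = 1.9078264
ρ(B_{ω*}) = ω*−1 = 0.9078264
7·ln10 = 16.1181; −ln(0.9078264) = 0.0967021; m = ⌈16.1181/0.0967021⌉ = ⌈166.678⌉ = 167.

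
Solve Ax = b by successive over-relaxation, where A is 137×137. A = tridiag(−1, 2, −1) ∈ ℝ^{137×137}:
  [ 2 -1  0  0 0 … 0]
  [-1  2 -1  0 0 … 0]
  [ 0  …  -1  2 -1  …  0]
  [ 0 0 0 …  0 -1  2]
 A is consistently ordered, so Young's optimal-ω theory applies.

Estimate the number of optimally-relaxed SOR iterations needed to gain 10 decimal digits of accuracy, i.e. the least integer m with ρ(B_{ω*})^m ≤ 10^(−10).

m = 506

spectrum of D⁻¹(L+U) = {cos(kπ/138) : 1≤k≤137}; ρ_J = cos(π/138) = 0.9997409.
1 − cos²(π/138) = sin²(π/138) ⇒ √(1−ρ_J²) = sin(π/138) = 0.0227632.
So ω* = 2/1.0227632 = 1.9554869 (Young).
and ρ(B_{ω*}) = 1.9554869 − 1 = 0.9554869.
Need (0.9554869)^m ≤ 10^(−10): m ≥ 10·ln10/|ln 0.9554869| = 23.0259/0.0455342 = 505.684 ⇒ m = 506.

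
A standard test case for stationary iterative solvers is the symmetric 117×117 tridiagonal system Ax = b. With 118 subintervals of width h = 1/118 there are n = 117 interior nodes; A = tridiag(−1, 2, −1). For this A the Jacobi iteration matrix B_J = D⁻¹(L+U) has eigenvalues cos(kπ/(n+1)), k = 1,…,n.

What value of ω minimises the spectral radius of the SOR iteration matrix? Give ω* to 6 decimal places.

ω* = 1.948140

With n=117, ρ(Jacobi) = cos(π/118) = 0.999646.
1 − cos²(π/118) = sin²(π/118) ⇒ √(1−ρ_J²) = sin(π/118) = 0.0266205.
Then 2/(1+√(1−ρ_J²)) = 2/(1+0.0266205); ω* = 2/1.0266205 = 1.948140.
and ρ(B_{ω*}) = 1.948140 − 1 = 0.948140.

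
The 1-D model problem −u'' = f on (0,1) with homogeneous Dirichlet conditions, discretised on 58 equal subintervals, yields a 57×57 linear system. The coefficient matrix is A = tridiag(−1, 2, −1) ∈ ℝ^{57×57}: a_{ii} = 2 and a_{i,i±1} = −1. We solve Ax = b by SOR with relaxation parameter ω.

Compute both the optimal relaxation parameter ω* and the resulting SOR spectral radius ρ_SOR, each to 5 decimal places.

ω* = 1.89728, ρ_SOR = 0.89728

B_J for the 57×57 system has eigenvalues cos(kπ/58); ρ_J = cos(π/58) = 0.99853.
√(1 − cos²(π/58)) = sin(π/58) ≈ 0.054139.
Then 2/(1+√(1−ρ_J²)) = 2/(1+0.054139); ω* = 2/1.054139 = 1.89728.
and ρ(B_{ω*}) = 1.89728 − 1 = 0.89728.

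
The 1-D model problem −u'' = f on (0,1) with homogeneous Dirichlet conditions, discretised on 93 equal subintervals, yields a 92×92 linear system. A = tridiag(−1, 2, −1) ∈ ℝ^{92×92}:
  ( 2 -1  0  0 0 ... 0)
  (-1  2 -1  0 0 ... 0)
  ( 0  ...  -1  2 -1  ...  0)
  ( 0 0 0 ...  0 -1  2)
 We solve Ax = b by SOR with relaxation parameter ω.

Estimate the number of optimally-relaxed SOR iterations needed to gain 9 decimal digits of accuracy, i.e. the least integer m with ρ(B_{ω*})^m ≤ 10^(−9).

ρ_J = max_k |cos(kπ/93)| = cos(π/93) = 0.9994295
root = sin(π/93) = 0.0337741  (since 1−cos² = sin²).
Then 2/(1+√(1−ρ_J²)) = 2/(1+0.0337741); ω* = 2/1.0337741 = 1.9346586.
and ρ(B_{ω*}) = 1.9346586 − 1 = 0.9346586.
9·ln10 = 20.7233; −ln(0.9346586) = 0.067574; m = ⌈20.7233/0.067574⌉ = ⌈306.676⌉ = 307.

m = 307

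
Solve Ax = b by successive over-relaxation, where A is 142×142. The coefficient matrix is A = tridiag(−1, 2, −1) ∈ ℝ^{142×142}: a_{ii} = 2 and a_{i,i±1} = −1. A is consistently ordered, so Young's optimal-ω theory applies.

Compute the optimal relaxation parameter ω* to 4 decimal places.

ω* = 1.9570

n=142: λ(B_J) = 1 − λ(A)/2 = cos(kπ/143); k=1 gives ρ_J = 0.9998.
1 − cos²(π/143) = sin²(π/143) ⇒ √(1−ρ_J²) = sin(π/143) = 0.02197.
So ω* = 2/1.02197 = 1.9570 (Young).
and ρ(B_{ω*}) = 1.9570 − 1 = 0.9570.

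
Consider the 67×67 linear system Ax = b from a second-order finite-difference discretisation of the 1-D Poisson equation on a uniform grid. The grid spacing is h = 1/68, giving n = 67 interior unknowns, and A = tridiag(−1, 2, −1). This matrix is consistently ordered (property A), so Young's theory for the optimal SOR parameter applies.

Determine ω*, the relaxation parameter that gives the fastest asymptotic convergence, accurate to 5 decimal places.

ω* = 1.91171

ρ_J = max_k |cos(kπ/68)| = cos(π/68) = 0.99893
√(1−ρ_J²) = |sin(π/68)| = 0.046183
Young: ω* = 2/(1+√(1−ρ_J²)) = 2/(1+0.046183) = 2/1.046183 = 1.91171.
[ρ_SOR] ω* − 1 = 0.91171.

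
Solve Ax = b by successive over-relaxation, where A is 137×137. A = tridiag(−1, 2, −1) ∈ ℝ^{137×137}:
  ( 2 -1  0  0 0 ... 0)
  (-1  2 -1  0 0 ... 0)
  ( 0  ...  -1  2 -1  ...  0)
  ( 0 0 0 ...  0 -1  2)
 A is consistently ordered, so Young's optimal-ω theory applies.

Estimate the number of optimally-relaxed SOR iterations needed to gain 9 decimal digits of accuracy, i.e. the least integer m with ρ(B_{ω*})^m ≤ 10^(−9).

m = 456

B_J for the 137×137 system has eigenvalues cos(kπ/138); ρ_J = cos(π/138) = 0.9997409.
√(1−ρ_J²) simplifies to sin(π/138) = 0.0227632.
Then 2/(1+√(1−ρ_J²)) = 2/(1+0.0227632); ω* = 2/1.0227632 = 1.9554869.
ρ(B_{ω*}) = ω*−1 = 0.9554869
For 9 digits: m = 9·ln10 / (−ln 0.9554869) = 20.7233/0.0455342 = 455.115; round up → m = 456.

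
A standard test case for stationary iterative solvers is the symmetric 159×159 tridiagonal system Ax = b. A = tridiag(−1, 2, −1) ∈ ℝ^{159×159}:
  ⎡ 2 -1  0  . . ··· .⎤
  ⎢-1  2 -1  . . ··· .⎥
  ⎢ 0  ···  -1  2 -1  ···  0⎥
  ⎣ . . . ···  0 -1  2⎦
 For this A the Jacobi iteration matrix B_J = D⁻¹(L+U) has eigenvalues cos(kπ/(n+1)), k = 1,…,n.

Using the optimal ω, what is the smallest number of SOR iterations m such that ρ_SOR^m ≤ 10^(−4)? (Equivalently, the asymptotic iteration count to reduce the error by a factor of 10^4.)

m = 235

[ρ_J] n=159: ρ(B_J) = cos(π/(n+1)) = cos(π/160) = 0.9998072.
√(1−ρ_J²) = |sin(π/160)| = 0.0196337
ω* = 2/(1 + 0.0196337) = 2/1.0196337 = 1.9614887.
ρ(B_{ω*}) = ω*−1 = 0.9614887
4·ln10 = 9.21034; −ln(0.9614887) = 0.0392725; m = ⌈9.21034/0.0392725⌉ = ⌈234.524⌉ = 235.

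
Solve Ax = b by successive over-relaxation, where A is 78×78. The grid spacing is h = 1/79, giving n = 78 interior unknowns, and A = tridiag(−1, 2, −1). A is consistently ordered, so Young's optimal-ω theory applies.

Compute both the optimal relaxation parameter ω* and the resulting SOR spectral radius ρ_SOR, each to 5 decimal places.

spectrum of D⁻¹(L+U) = {cos(kπ/79) : 1≤k≤78}; ρ_J = cos(π/79) = 0.99921.
√(1 − cos²(π/79)) = sin(π/79) ≈ 0.039757.
Then 2/(1+√(1−ρ_J²)) = 2/(1+0.039757); ω* = 2/1.039757 = 1.92353.
ρ_SOR = ω* − 1 = 1.92353 − 1 = 0.92353.

ω* = 1.92353, ρ_SOR = 0.92353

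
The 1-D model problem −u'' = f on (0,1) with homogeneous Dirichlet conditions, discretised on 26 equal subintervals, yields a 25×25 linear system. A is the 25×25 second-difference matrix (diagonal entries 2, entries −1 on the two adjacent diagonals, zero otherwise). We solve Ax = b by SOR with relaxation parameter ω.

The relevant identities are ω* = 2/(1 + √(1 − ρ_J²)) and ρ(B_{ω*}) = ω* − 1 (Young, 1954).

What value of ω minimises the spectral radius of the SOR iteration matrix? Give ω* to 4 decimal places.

ω* = 1.7849

spectrum of D⁻¹(L+U) = {cos(kπ/26) : 1≤k≤25}; ρ_J = cos(π/26) = 0.9927.
√(1−ρ_J²) = |sin(π/26)| = 0.12054
So ω* = 2/1.12054 = 1.7849 (Young).
ρ(B_{ω*}) = ω*−1 = 0.7849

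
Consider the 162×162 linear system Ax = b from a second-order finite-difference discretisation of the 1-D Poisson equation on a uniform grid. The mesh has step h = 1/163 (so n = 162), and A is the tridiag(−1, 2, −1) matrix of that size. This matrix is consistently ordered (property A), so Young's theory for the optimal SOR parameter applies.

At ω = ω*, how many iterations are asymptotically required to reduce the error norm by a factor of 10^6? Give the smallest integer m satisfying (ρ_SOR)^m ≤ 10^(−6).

B_J for the 162×162 system has eigenvalues cos(kπ/163); ρ_J = cos(π/163) = 0.9998143.
√(1−ρ_J²) simplifies to sin(π/163) = 0.0192724.
Then 2/(1+√(1−ρ_J²)) = 2/(1+0.0192724); ω* = 2/1.0192724 = 1.9621840.
ρ_SOR = ω* − 1 ≈ 0.9621840.
Need (0.9621840)^m ≤ 10^(−6): m ≥ 6·ln10/|ln 0.9621840| = 13.8155/0.0385496 = 358.382 ⇒ m = 359.

m = 359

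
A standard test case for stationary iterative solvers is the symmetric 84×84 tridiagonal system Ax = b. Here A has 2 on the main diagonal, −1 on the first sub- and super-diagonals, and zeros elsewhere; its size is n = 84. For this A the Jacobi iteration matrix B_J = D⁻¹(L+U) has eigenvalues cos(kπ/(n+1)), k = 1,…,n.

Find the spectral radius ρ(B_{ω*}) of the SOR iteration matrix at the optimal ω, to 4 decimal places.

ρ_J = max_k |cos(kπ/85)| = cos(π/85) = 0.9993
1 − cos²(π/85) = sin²(π/85) ⇒ √(1−ρ_J²) = sin(π/85) = 0.03695.
ω* = 2 / (1 + 0.03695) = 2 / 1.03695 ≈ 1.9287.
ρ_SOR = ω* − 1 = 1.9287 − 1 = 0.9287.

ρ_SOR = 0.9287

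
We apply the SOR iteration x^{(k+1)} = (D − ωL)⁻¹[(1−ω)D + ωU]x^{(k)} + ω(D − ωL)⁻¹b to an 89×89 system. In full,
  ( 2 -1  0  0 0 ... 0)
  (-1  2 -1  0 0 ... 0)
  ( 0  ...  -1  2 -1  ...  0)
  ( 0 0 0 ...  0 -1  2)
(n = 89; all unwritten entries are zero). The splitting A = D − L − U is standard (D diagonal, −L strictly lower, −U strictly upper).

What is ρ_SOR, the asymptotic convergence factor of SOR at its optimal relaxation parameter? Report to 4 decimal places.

ρ_SOR = 0.9326

[ρ_J] n=89: ρ(B_J) = cos(π/(n+1)) = cos(π/90) = 0.9994.
1 − cos²(π/90) = sin²(π/90) ⇒ √(1−ρ_J²) = sin(π/90) = 0.03490.
ω* = 2/(1+0.03490) = 1.9326
and ρ(B_{ω*}) = 1.9326 − 1 = 0.9326.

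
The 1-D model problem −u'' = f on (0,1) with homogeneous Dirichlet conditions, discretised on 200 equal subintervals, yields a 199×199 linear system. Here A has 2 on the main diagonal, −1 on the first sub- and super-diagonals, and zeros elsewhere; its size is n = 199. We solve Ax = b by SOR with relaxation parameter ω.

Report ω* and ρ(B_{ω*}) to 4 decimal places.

spectrum of D⁻¹(L+U) = {cos(kπ/200) : 1≤k≤199}; ρ_J = cos(π/200) = 0.9999.
√(1−ρ_J²) = |sin(π/200)| = 0.01571
[ω*] 2 ÷ (1 + 0.01571) = 2 ÷ 1.01571 = 1.9691.
ρ(B_{ω*}) = ω*−1 = 0.9691

ω* = 1.9691, ρ_SOR = 0.9691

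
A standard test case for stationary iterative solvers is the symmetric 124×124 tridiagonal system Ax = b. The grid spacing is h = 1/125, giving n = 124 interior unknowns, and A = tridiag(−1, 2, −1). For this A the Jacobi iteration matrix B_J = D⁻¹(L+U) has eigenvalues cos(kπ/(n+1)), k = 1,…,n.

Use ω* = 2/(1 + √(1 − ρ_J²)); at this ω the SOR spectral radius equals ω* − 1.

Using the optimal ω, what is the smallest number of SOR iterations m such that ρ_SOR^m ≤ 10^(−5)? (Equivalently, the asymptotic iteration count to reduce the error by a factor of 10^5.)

B_J for the 124×124 system has eigenvalues cos(kπ/125); ρ_J = cos(π/125) = 0.9996842.
1 − cos²(π/125) = sin²(π/125) ⇒ √(1−ρ_J²) = sin(π/125) = 0.0251301.
ω* = 2/(1+0.0251301) = 1.9509719
At ω = 1.9509719 every |λ(B_ω)| = ω−1, so ρ_SOR = 0.9509719.
For 5 digits: m = 5·ln10 / (−ln 0.9509719) = 11.5129/0.0502708 = 229.018; round up → m = 230.

m = 230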